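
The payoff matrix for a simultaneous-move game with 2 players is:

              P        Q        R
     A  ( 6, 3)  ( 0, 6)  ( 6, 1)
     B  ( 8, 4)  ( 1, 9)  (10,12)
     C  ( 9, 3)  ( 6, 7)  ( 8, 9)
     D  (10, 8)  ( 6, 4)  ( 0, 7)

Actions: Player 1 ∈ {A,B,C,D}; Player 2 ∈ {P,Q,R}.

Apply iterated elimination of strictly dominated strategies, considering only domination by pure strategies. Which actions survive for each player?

P1 drop A (B beats it: P:8>6 Q:1>0 R:10>6)
P2 drop Q (R beats it: B:12>9 C:9>7 D:7>4)
P1→{B,C,D} P2→{P,R}

Survivors P1:{B,C,D} P2:{P,R}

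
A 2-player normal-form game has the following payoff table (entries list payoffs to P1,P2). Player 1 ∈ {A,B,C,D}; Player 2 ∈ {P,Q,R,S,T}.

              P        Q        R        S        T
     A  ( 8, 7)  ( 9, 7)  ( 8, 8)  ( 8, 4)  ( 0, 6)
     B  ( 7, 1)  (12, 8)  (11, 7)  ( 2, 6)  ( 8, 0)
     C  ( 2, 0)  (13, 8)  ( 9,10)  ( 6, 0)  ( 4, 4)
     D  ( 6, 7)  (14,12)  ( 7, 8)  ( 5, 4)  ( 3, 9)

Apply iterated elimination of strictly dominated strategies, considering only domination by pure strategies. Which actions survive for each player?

P2 drop P (R beats it: A:8>7 B:7>1 C:10>0 D:8>7)
P2 drop S (Q beats it: A:7>4 B:8>6 C:8>0 D:12>4)
P1 drop A (B beats it: Q:12>9 R:11>8 T:8>0)
P2 drop T (Q beats it: B:8>0 C:8>4 D:12>9)
P1→{B,C,D} P2→{Q,R}

Remaining: P1:{B,C,D} P2:{Q,R}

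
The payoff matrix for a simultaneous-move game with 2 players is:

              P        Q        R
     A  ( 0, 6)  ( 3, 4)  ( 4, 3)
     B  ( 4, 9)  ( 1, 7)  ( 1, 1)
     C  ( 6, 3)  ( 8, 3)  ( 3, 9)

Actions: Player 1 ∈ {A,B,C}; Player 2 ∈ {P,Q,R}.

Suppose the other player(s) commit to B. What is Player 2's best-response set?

u_2(P vs B) = 9
u_2(Q vs B) = 7
u_2(R vs B) = 1
max payoff 9 at {P}

BR_2 = {P}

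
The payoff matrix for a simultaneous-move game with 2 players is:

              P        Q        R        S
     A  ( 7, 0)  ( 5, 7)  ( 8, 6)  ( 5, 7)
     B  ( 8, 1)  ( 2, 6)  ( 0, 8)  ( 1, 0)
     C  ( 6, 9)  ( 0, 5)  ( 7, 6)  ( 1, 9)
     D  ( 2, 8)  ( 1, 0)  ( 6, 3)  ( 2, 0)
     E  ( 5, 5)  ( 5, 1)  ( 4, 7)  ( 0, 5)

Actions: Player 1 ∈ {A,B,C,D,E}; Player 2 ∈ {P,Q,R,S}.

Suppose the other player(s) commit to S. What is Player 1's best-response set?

u_1(A vs S) = 5
u_1(B vs S) = 1
u_1(C vs S) = 1
u_1(D vs S) = 2
u_1(E vs S) = 0
max payoff 5 at {A}

BR_1 = {A}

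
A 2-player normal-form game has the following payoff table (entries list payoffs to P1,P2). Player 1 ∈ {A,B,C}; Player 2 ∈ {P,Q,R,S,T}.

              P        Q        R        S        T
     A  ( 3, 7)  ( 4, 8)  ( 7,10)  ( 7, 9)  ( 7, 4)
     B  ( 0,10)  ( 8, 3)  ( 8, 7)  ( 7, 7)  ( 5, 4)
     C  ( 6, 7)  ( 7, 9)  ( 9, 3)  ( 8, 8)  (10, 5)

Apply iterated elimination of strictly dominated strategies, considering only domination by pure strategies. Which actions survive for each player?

Survivors P1:{B,C} P2:{P,Q,S}

P1 drop A (C beats it: P:6>3 Q:7>4 R:9>7 S:8>7 T:10>7)
P2 drop R (P beats it: B:10>7 C:7>3)
P2 drop T (P beats it: B:10>4 C:7>5)
P1→{B,C} P2→{P,Q,S}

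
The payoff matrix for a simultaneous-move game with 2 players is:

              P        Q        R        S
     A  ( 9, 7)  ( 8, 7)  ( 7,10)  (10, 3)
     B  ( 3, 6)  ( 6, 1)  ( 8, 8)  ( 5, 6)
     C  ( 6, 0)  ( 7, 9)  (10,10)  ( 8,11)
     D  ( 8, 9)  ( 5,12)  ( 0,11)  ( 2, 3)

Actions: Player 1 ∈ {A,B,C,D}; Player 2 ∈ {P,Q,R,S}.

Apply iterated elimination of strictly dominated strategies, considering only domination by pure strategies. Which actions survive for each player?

P1 drop B (C beats it: P:6>3 Q:7>6 R:10>8 S:8>5)
P1 drop D (A beats it: P:9>8 Q:8>5 R:7>0 S:10>2)
P2 drop P (R beats it: A:10>7 C:10>0)
P2 drop Q (R beats it: A:10>7 C:10>9)
P1→{A,C} P2→{R,S}

Survivors P1:{A,C} P2:{R,S}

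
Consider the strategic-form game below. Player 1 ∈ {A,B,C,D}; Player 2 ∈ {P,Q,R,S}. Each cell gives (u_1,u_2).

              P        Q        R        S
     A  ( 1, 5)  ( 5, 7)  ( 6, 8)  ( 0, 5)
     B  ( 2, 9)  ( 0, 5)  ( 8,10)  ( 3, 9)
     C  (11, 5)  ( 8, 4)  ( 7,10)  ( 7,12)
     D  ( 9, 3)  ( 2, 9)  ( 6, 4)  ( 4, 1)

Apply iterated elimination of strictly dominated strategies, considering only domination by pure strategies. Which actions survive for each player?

Remaining: P1:{B,C} P2:{R,S}

P1 drop A (C beats it: P:11>1 Q:8>5 R:7>6 S:7>0)
P1 drop D (C beats it: P:11>9 Q:8>2 R:7>6 S:7>4)
P2 drop P (R beats it: B:10>9 C:10>5)
P2 drop Q (R beats it: B:10>5 C:10>4)
P1→{B,C} P2→{R,S}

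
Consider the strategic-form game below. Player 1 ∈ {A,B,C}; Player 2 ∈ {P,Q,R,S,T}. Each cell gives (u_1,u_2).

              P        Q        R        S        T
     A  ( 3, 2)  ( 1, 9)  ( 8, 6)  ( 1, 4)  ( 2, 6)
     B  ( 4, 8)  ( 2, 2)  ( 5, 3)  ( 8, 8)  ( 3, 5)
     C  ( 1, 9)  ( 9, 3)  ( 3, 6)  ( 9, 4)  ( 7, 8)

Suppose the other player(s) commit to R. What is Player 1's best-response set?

argmax u_1 = {A}

u_1(A vs R) = 8
u_1(B vs R) = 5
u_1(C vs R) = 3
max payoff 8 at {A}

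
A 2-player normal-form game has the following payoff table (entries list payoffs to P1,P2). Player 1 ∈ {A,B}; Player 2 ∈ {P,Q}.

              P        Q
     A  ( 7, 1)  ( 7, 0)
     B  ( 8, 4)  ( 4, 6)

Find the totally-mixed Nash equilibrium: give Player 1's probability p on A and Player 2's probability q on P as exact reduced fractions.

P1 indiff ⇒ q·7+(1-q)·7 = q·8+(1-q)·4 ⇒ q(-1) = (1-q)(-3) ⇒ q = 3/4
P2 indiff ⇒ p·1+(1-p)·4 = p·0+(1-p)·6 ⇒ p(1) = (1-p)(2) ⇒ p = 2/3

P1 mixes 2/3 on A; P2 mixes 3/4 on P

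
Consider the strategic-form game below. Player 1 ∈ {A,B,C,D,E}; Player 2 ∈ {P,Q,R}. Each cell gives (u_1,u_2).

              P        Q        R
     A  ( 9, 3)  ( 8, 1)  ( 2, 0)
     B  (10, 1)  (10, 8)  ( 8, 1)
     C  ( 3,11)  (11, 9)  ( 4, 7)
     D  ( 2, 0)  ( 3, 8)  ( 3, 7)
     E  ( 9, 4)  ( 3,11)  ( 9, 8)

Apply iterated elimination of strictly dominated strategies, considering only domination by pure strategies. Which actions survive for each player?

P1 drop A (B beats it: P:10>9 Q:10>8 R:8>2)
P1 drop D (B beats it: P:10>2 Q:10>3 R:8>3)
P2 drop R (Q beats it: B:8>1 C:9>7 E:11>8)
P1 drop E (B beats it: P:10>9 Q:10>3)
P1→{B,C} P2→{P,Q}

Survivors P1:{B,C} P2:{P,Q}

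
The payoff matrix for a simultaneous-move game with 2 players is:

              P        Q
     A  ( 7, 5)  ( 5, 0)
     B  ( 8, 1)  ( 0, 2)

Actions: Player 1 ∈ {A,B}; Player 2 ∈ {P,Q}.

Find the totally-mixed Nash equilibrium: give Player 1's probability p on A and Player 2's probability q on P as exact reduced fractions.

P1 indiff ⇒ q·7+(1-q)·5 = q·8+(1-q)·0 ⇒ q(-1) = (1-q)(-5) ⇒ q = 5/6
P2 indiff ⇒ p·5+(1-p)·1 = p·0+(1-p)·2 ⇒ p(5) = (1-p)(1) ⇒ p = 1/6

(p,q) = (1/6, 5/6)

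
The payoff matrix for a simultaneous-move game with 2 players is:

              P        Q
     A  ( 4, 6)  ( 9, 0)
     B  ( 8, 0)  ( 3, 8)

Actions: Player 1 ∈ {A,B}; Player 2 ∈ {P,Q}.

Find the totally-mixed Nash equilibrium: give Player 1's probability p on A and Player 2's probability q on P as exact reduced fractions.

P1 indiff ⇒ q·4+(1-q)·9 = q·8+(1-q)·3 ⇒ q(-4) = (1-q)(-6) ⇒ q = 3/5
P2 indiff ⇒ p·6+(1-p)·0 = p·0+(1-p)·8 ⇒ p(6) = (1-p)(8) ⇒ p = 4/7

(p,q) = (4/7, 3/5)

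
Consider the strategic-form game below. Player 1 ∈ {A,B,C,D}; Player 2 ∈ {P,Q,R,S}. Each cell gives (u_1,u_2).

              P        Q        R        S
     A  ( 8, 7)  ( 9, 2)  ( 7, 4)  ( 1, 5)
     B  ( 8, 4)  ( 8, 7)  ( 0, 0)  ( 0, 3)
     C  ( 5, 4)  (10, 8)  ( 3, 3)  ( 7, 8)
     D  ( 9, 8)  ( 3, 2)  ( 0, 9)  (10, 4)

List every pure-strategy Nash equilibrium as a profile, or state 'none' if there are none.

Nash profiles: (C,Q)

(A,P): not NE [P1→D gives 9>8]
(A,Q): not NE [P1→C gives 10>9; P2→P gives 7>2]
(A,R): not NE [P2→P gives 7>4]
(A,S): not NE [P1→D gives 10>1; P2→P gives 7>5]
(B,P): not NE [P1→D gives 9>8; P2→Q gives 7>4]
(B,Q): not NE [P1→C gives 10>8]
(B,R): not NE [P1→A gives 7>0; P2→Q gives 7>0]
(B,S): not NE [P1→D gives 10>0; P2→Q gives 7>3]
(C,P): not NE [P1→D gives 9>5; P2→S gives 8>4]
(C,Q): NE
(C,R): not NE [P1→A gives 7>3; P2→S gives 8>3]
(C,S): not NE [P1→D gives 10>7]
(D,P): not NE [P2→R gives 9>8]
(D,Q): not NE [P1→C gives 10>3; P2→R gives 9>2]
(D,R): not NE [P1→A gives 7>0]
(D,S): not NE [P2→R gives 9>4]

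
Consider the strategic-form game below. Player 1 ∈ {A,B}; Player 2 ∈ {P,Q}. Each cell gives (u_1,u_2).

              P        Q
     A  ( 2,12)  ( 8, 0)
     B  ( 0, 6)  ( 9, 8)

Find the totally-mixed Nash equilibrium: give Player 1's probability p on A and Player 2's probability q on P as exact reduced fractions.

p=1/7, q=1/3

P1 indiff ⇒ q·2+(1-q)·8 = q·0+(1-q)·9 ⇒ q(2) = (1-q)(1) ⇒ q = 1/3
P2 indiff ⇒ p·12+(1-p)·6 = p·0+(1-p)·8 ⇒ p(12) = (1-p)(2) ⇒ p = 1/7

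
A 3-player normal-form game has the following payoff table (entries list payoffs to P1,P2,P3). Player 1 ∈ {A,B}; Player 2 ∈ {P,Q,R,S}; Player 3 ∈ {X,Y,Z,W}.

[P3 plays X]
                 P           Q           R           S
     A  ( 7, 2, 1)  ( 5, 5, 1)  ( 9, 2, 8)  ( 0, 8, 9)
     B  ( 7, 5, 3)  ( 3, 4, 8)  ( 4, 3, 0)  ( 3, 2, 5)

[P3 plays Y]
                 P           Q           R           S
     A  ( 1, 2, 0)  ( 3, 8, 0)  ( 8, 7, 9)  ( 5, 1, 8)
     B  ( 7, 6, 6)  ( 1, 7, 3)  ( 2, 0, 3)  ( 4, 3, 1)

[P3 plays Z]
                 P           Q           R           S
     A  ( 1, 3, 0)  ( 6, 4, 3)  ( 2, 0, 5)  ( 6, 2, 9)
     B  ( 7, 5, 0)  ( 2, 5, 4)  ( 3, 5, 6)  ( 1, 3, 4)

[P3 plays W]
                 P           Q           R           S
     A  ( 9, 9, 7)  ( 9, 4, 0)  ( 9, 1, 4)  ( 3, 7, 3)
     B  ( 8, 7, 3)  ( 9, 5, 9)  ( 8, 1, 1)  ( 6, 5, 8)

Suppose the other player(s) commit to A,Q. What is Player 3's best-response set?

u_3(X vs A,Q) = 1
u_3(Y vs A,Q) = 0
u_3(Z vs A,Q) = 3
u_3(W vs A,Q) = 0
max payoff 3 at {Z}

BR_3 = {Z}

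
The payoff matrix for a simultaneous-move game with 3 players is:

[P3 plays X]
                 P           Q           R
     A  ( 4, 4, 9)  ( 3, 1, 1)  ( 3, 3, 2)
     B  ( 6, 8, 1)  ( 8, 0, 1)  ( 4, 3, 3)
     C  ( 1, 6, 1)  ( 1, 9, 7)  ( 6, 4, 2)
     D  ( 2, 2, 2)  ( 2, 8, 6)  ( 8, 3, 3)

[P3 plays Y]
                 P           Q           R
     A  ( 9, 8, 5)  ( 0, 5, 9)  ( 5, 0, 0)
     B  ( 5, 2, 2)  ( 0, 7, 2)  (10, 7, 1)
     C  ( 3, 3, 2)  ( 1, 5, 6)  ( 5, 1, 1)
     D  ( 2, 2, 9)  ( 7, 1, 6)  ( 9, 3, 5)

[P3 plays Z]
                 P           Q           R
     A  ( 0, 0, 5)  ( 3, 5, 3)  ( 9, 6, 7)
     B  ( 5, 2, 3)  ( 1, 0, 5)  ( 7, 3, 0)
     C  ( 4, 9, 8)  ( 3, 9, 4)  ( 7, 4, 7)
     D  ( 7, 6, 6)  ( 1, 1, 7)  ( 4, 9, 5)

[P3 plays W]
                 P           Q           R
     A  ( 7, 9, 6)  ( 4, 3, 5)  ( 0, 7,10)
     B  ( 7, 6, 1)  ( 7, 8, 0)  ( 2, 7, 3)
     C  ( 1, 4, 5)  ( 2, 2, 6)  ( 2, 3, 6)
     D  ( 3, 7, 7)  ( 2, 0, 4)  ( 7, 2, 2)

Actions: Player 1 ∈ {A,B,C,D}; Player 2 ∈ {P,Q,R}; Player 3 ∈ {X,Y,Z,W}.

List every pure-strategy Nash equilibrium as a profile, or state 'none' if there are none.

(A,P,X): not NE [P1→B gives 6>4]
(A,P,Y): not NE [P3→X gives 9>5]
(A,P,Z): not NE [P1→D gives 7>0; P2→R gives 6>0; P3→X gives 9>5]
(A,P,W): not NE [P3→X gives 9>6]
(A,Q,X): not NE [P1→B gives 8>3; P2→P gives 4>1; P3→Y gives 9>1]
(A,Q,Y): not NE [P1→D gives 7>0; P2→P gives 8>5]
(A,Q,Z): not NE [P2→R gives 6>5; P3→Y gives 9>3]
(A,Q,W): not NE [P1→B gives 7>4; P2→P gives 9>3; P3→Y gives 9>5]
(A,R,X): not NE [P1→D gives 8>3; P2→P gives 4>3; P3→W gives 10>2]
(A,R,Y): not NE [P1→B gives 10>5; P2→P gives 8>0; P3→W gives 10>0]
(A,R,Z): not NE [P3→W gives 10>7]
(A,R,W): not NE [P1→D gives 7>0; P2→P gives 9>7]
(B,P,X): not NE [P3→Z gives 3>1]
(B,P,Y): not NE [P1→A gives 9>5; P2→R gives 7>2; P3→Z gives 3>2]
(B,P,Z): not NE [P1→D gives 7>5; P2→R gives 3>2]
(B,P,W): not NE [P2→Q gives 8>6; P3→Z gives 3>1]
(B,Q,X): not NE [P2→P gives 8>0; P3→Z gives 5>1]
(B,Q,Y): not NE [P1→D gives 7>0; P3→Z gives 5>2]
(B,Q,Z): not NE [P1→C gives 3>1; P2→R gives 3>0]
(B,Q,W): not NE [P3→Z gives 5>0]
(B,R,X): not NE [P1→D gives 8>4; P2→P gives 8>3]
(B,R,Y): not NE [P3→W gives 3>1]
(B,R,Z): not NE [P1→A gives 9>7; P3→W gives 3>0]
(B,R,W): not NE [P1→D gives 7>2; P2→Q gives 8>7]
(C,P,X): not NE [P1→B gives 6>1; P2→Q gives 9>6; P3→Z gives 8>1]
(C,P,Y): not NE [P1→A gives 9>3; P2→Q gives 5>3; P3→Z gives 8>2]
(C,P,Z): not NE [P1→D gives 7>4]
(C,P,W): not NE [P1→B gives 7>1; P3→Z gives 8>5]
(C,Q,X): not NE [P1→B gives 8>1]
(C,Q,Y): not NE [P1→D gives 7>1; P3→X gives 7>6]
(C,Q,Z): not NE [P3→X gives 7>4]
(C,Q,W): not NE [P1→B gives 7>2; P2→P gives 4>2; P3→X gives 7>6]
(C,R,X): not NE [P1→D gives 8>6; P2→Q gives 9>4; P3→Z gives 7>2]
(C,R,Y): not NE [P1→B gives 10>5; P2→Q gives 5>1; P3→Z gives 7>1]
(C,R,Z): not NE [P1→A gives 9>7; P2→Q gives 9>4]
(C,R,W): not NE [P1→D gives 7>2; P2→P gives 4>3; P3→Z gives 7>6]
(D,P,X): not NE [P1→B gives 6>2; P2→Q gives 8>2; P3→Y gives 9>2]
(D,P,Y): not NE [P1→A gives 9>2; P2→R gives 3>2]
(D,P,Z): not NE [P2→R gives 9>6; P3→Y gives 9>6]
(D,P,W): not NE [P1→B gives 7>3; P3→Y gives 9>7]
(D,Q,X): not NE [P1→B gives 8>2; P3→Z gives 7>6]
(D,Q,Y): not NE [P2→R gives 3>1; P3→Z gives 7>6]
(D,Q,Z): not NE [P1→C gives 3>1; P2→R gives 9>1]
(D,Q,W): not NE [P1→B gives 7>2; P2→P gives 7>0; P3→Z gives 7>4]
(D,R,X): not NE [P2→Q gives 8>3; P3→Z gives 5>3]
(D,R,Y): not NE [P1→B gives 10>9]
(D,R,Z): not NE [P1→A gives 9>4]
(D,R,W): not NE [P2→P gives 7>2; P3→Z gives 5>2]

No pure NE.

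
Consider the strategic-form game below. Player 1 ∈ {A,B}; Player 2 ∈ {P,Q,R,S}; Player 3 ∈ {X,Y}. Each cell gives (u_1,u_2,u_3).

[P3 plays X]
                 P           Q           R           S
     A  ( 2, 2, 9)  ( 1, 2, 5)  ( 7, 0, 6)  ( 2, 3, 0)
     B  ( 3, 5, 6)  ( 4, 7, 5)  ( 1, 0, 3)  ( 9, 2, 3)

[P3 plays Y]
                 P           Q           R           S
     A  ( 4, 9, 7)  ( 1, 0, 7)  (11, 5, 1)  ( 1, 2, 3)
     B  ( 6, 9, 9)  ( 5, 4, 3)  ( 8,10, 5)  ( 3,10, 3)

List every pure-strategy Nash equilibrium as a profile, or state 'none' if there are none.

(A,P,X): not NE [P1→B gives 3>2; P2→S gives 3>2]
(A,P,Y): not NE [P1→B gives 6>4; P3→X gives 9>7]
(A,Q,X): not NE [P1→B gives 4>1; P2→S gives 3>2; P3→Y gives 7>5]
(A,Q,Y): not NE [P1→B gives 5>1; P2→P gives 9>0]
(A,R,X): not NE [P2→S gives 3>0]
(A,R,Y): not NE [P2→P gives 9>5; P3→X gives 6>1]
(A,S,X): not NE [P1→B gives 9>2; P3→Y gives 3>0]
(A,S,Y): not NE [P1→B gives 3>1; P2→P gives 9>2]
(B,P,X): not NE [P2→Q gives 7>5; P3→Y gives 9>6]
(B,P,Y): not NE [P2→S gives 10>9]
(B,Q,X): NE
(B,Q,Y): not NE [P2→S gives 10>4; P3→X gives 5>3]
(B,R,X): not NE [P1→A gives 7>1; P2→Q gives 7>0; P3→Y gives 5>3]
(B,R,Y): not NE [P1→A gives 11>8]
(B,S,X): not NE [P2→Q gives 7>2]
(B,S,Y): NE

NE set: (B,Q,X), (B,S,Y)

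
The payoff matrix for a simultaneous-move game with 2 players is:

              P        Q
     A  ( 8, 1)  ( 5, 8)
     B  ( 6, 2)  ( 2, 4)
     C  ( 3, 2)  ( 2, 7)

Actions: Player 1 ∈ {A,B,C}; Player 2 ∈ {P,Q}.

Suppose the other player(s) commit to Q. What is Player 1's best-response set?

BR_1 = {A}

u_1(A vs Q) = 5
u_1(B vs Q) = 2
u_1(C vs Q) = 2
max payoff 5 at {A}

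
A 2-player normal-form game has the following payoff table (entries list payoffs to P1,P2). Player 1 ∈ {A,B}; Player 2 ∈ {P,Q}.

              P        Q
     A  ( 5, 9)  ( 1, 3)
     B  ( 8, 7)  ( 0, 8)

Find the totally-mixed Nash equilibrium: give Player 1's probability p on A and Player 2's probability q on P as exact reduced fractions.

p=1/7, q=1/4

P1 indiff ⇒ q·5+(1-q)·1 = q·8+(1-q)·0 ⇒ q(-3) = (1-q)(-1) ⇒ q = 1/4
P2 indiff ⇒ p·9+(1-p)·7 = p·3+(1-p)·8 ⇒ p(6) = (1-p)(1) ⇒ p = 1/7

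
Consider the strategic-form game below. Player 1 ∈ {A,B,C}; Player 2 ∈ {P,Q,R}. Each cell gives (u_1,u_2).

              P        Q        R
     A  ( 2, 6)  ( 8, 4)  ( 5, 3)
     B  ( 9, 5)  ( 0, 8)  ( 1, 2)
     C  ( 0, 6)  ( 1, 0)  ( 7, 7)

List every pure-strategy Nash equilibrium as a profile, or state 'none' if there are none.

PSNE = {(C,R)}

(A,P): not NE [P1→B gives 9>2]
(A,Q): not NE [P2→P gives 6>4]
(A,R): not NE [P1→C gives 7>5; P2→P gives 6>3]
(B,P): not NE [P2→Q gives 8>5]
(B,Q): not NE [P1→A gives 8>0]
(B,R): not NE [P1→C gives 7>1; P2→Q gives 8>2]
(C,P): not NE [P1→B gives 9>0; P2→R gives 7>6]
(C,Q): not NE [P1→A gives 8>1; P2→R gives 7>0]
(C,R): NE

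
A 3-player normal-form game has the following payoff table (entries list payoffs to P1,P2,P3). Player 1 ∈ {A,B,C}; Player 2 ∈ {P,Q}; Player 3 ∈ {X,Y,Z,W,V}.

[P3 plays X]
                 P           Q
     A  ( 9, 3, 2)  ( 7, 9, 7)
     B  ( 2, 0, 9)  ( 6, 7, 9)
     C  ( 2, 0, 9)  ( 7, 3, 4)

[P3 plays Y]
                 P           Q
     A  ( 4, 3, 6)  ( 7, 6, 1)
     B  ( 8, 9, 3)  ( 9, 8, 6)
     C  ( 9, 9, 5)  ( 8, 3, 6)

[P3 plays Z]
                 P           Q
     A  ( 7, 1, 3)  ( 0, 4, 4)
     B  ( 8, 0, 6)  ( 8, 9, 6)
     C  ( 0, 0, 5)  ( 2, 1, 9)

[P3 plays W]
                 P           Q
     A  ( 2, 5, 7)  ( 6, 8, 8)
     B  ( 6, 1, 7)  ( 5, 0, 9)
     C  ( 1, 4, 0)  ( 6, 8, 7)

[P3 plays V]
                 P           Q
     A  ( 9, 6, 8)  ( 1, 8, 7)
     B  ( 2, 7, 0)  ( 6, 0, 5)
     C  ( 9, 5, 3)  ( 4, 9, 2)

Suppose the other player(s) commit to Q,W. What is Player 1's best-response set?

u_1(A vs Q,W) = 6
u_1(B vs Q,W) = 5
u_1(C vs Q,W) = 6
max payoff 6 at {A,C}

P1 best: {A,C}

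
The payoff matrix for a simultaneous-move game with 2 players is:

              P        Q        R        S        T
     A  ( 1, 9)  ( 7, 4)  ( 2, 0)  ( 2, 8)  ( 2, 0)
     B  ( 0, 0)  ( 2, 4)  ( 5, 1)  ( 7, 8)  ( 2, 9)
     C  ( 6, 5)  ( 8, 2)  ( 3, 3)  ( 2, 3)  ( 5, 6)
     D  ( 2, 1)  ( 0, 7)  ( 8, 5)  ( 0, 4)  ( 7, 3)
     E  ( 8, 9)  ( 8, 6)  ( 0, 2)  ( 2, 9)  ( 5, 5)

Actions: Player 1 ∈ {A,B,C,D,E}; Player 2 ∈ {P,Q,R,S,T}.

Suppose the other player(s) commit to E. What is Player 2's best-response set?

P2 best: {P,S}

u_2(P vs E) = 9
u_2(Q vs E) = 6
u_2(R vs E) = 2
u_2(S vs E) = 9
u_2(T vs E) = 5
max payoff 9 at {P,S}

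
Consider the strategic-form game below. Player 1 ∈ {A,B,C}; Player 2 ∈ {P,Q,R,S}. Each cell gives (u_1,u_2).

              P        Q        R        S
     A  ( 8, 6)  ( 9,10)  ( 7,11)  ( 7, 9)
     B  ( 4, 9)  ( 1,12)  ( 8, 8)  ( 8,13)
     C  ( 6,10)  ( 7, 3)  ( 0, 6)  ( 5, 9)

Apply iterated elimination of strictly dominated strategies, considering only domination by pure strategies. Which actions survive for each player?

P1 drop C (A beats it: P:8>6 Q:9>7 R:7>0 S:7>5)
P2 drop P (Q beats it: A:10>6 B:12>9)
P1→{A,B} P2→{Q,R,S}

Survivors P1:{A,B} P2:{Q,R,S}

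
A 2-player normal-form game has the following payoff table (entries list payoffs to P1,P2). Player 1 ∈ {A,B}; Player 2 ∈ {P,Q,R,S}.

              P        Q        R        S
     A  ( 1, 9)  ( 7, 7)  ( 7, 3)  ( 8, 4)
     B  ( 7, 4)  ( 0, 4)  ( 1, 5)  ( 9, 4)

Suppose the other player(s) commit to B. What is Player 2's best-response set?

P2 best: {R}

u_2(P vs B) = 4
u_2(Q vs B) = 4
u_2(R vs B) = 5
u_2(S vs B) = 4
max payoff 5 at {R}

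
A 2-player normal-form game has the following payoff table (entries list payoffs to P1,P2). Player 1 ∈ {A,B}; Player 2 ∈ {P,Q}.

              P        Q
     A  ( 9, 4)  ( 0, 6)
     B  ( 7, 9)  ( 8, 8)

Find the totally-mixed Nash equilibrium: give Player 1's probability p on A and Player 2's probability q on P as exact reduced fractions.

p=1/3, q=4/5

P1 indiff ⇒ q·9+(1-q)·0 = q·7+(1-q)·8 ⇒ q(2) = (1-q)(8) ⇒ q = 4/5
P2 indiff ⇒ p·4+(1-p)·9 = p·6+(1-p)·8 ⇒ p(-2) = (1-p)(-1) ⇒ p = 1/3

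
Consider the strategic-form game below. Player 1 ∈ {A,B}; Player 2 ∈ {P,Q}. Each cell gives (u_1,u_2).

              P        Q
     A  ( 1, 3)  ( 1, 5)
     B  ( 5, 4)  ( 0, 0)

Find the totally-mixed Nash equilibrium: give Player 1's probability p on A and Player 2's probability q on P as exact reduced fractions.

P1 indiff ⇒ q·1+(1-q)·1 = q·5+(1-q)·0 ⇒ q(-4) = (1-q)(-1) ⇒ q = 1/5
P2 indiff ⇒ p·3+(1-p)·4 = p·5+(1-p)·0 ⇒ p(-2) = (1-p)(-4) ⇒ p = 2/3

p=2/3, q=1/5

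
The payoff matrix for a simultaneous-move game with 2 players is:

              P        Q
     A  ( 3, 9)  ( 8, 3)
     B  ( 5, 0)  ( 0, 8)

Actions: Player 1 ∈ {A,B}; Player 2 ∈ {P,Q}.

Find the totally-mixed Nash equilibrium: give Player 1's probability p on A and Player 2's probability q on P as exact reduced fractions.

P1 mixes 4/7 on A; P2 mixes 4/5 on P

P1 indiff ⇒ q·3+(1-q)·8 = q·5+(1-q)·0 ⇒ q(-2) = (1-q)(-8) ⇒ q = 4/5
P2 indiff ⇒ p·9+(1-p)·0 = p·3+(1-p)·8 ⇒ p(6) = (1-p)(8) ⇒ p = 4/7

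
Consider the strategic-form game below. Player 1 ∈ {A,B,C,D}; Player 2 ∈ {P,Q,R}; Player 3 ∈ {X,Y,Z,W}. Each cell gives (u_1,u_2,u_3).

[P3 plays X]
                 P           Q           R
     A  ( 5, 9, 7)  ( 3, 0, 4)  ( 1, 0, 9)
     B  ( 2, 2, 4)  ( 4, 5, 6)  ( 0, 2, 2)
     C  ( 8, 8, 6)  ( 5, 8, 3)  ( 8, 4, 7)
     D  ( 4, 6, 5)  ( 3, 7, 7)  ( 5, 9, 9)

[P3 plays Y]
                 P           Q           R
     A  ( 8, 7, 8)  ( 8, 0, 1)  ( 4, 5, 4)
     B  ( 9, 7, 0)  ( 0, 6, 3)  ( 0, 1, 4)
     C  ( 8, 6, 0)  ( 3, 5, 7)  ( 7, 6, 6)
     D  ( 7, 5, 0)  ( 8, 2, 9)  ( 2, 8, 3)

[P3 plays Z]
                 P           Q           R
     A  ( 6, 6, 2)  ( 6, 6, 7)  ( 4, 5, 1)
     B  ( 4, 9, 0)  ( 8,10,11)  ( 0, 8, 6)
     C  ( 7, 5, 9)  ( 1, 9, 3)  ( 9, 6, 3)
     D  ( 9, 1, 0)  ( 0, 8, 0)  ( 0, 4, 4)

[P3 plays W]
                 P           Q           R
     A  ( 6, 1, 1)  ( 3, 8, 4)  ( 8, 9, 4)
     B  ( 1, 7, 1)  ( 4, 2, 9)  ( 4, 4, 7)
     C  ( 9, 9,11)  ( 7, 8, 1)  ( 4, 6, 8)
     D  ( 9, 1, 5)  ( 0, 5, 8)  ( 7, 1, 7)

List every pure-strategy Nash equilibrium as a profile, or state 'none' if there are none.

PSNE = {(B,Q,Z), (C,P,W)}

(A,P,X): not NE [P1→C gives 8>5; P3→Y gives 8>7]
(A,P,Y): not NE [P1→B gives 9>8]
(A,P,Z): not NE [P1→D gives 9>6; P3→Y gives 8>2]
(A,P,W): not NE [P1→D gives 9>6; P2→R gives 9>1; P3→Y gives 8>1]
(A,Q,X): not NE [P1→C gives 5>3; P2→P gives 9>0; P3→Z gives 7>4]
(A,Q,Y): not NE [P2→P gives 7>0; P3→Z gives 7>1]
(A,Q,Z): not NE [P1→B gives 8>6]
(A,Q,W): not NE [P1→C gives 7>3; P2→R gives 9>8; P3→Z gives 7>4]
(A,R,X): not NE [P1→C gives 8>1; P2→P gives 9>0]
(A,R,Y): not NE [P1→C gives 7>4; P2→P gives 7>5; P3→X gives 9>4]
(A,R,Z): not NE [P1→C gives 9>4; P2→Q gives 6>5; P3→X gives 9>1]
(A,R,W): not NE [P3→X gives 9>4]
(B,P,X): not NE [P1→C gives 8>2; P2→Q gives 5>2]
(B,P,Y): not NE [P3→X gives 4>0]
(B,P,Z): not NE [P1→D gives 9>4; P2→Q gives 10>9; P3→X gives 4>0]
(B,P,W): not NE [P1→D gives 9>1; P3→X gives 4>1]
(B,Q,X): not NE [P1→C gives 5>4; P3→Z gives 11>6]
(B,Q,Y): not NE [P1→D gives 8>0; P2→P gives 7>6; P3→Z gives 11>3]
(B,Q,Z): NE
(B,Q,W): not NE [P1→C gives 7>4; P2→P gives 7>2; P3→Z gives 11>9]
(B,R,X): not NE [P1→C gives 8>0; P2→Q gives 5>2; P3→W gives 7>2]
(B,R,Y): not NE [P1→C gives 7>0; P2→P gives 7>1; P3→W gives 7>4]
(B,R,Z): not NE [P1→C gives 9>0; P2→Q gives 10>8; P3→W gives 7>6]
(B,R,W): not NE [P1→A gives 8>4; P2→P gives 7>4]
(C,P,X): not NE [P3→W gives 11>6]
(C,P,Y): not NE [P1→B gives 9>8; P3→W gives 11>0]
(C,P,Z): not NE [P1→D gives 9>7; P2→Q gives 9>5; P3→W gives 11>9]
(C,P,W): NE
(C,Q,X): not NE [P3→Y gives 7>3]
(C,Q,Y): not NE [P1→D gives 8>3; P2→R gives 6>5]
(C,Q,Z): not NE [P1→B gives 8>1; P3→Y gives 7>3]
(C,Q,W): not NE [P2→P gives 9>8; P3→Y gives 7>1]
(C,R,X): not NE [P2→Q gives 8>4; P3→W gives 8>7]
(C,R,Y): not NE [P3→W gives 8>6]
(C,R,Z): not NE [P2→Q gives 9>6; P3→W gives 8>3]
(C,R,W): not NE [P1→A gives 8>4; P2→P gives 9>6]
(D,P,X): not NE [P1→C gives 8>4; P2→R gives 9>6]
(D,P,Y): not NE [P1→B gives 9>7; P2→R gives 8>5; P3→W gives 5>0]
(D,P,Z): not NE [P2→Q gives 8>1; P3→W gives 5>0]
(D,P,W): not NE [P2→Q gives 5>1]
(D,Q,X): not NE [P1→C gives 5>3; P2→R gives 9>7; P3→Y gives 9>7]
(D,Q,Y): not NE [P2→R gives 8>2]
(D,Q,Z): not NE [P1→B gives 8>0; P3→Y gives 9>0]
(D,Q,W): not NE [P1→C gives 7>0; P3→Y gives 9>8]
(D,R,X): not NE [P1→C gives 8>5]
(D,R,Y): not NE [P1→C gives 7>2; P3→X gives 9>3]
(D,R,Z): not NE [P1→C gives 9>0; P2→Q gives 8>4; P3→X gives 9>4]
(D,R,W): not NE [P1→A gives 8>7; P2→Q gives 5>1; P3→X gives 9>7]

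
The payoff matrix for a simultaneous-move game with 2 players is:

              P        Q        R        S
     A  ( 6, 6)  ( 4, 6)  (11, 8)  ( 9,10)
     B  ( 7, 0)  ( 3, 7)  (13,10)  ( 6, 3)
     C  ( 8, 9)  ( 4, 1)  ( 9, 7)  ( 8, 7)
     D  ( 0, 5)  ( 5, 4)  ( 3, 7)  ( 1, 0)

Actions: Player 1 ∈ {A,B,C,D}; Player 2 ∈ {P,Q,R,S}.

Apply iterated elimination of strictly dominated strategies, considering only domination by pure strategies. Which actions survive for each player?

Survivors P1:{A,B,C} P2:{P,R,S}

P2 drop Q (R beats it: A:8>6 B:10>7 C:7>1 D:7>4)
P1 drop D (A beats it: P:6>0 R:11>3 S:9>1)
P1→{A,B,C} P2→{P,R,S}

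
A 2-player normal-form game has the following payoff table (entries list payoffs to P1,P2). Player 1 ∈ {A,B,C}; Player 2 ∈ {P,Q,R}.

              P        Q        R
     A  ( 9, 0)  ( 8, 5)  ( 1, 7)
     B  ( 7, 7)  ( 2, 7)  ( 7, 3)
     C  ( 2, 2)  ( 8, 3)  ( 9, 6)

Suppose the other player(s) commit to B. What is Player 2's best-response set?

u_2(P vs B) = 7
u_2(Q vs B) = 7
u_2(R vs B) = 3
max payoff 7 at {P,Q}

argmax u_2 = {P,Q}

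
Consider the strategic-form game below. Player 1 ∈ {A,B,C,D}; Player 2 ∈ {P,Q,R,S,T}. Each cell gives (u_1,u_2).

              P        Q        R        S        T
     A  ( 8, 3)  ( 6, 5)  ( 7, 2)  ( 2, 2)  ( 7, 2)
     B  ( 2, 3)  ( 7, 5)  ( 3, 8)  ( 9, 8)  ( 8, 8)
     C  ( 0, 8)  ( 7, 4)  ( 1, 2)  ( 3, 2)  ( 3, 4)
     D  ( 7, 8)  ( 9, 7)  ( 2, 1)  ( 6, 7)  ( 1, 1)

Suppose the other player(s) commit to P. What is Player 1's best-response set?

u_1(A vs P) = 8
u_1(B vs P) = 2
u_1(C vs P) = 0
u_1(D vs P) = 7
max payoff 8 at {A}

BR_1 = {A}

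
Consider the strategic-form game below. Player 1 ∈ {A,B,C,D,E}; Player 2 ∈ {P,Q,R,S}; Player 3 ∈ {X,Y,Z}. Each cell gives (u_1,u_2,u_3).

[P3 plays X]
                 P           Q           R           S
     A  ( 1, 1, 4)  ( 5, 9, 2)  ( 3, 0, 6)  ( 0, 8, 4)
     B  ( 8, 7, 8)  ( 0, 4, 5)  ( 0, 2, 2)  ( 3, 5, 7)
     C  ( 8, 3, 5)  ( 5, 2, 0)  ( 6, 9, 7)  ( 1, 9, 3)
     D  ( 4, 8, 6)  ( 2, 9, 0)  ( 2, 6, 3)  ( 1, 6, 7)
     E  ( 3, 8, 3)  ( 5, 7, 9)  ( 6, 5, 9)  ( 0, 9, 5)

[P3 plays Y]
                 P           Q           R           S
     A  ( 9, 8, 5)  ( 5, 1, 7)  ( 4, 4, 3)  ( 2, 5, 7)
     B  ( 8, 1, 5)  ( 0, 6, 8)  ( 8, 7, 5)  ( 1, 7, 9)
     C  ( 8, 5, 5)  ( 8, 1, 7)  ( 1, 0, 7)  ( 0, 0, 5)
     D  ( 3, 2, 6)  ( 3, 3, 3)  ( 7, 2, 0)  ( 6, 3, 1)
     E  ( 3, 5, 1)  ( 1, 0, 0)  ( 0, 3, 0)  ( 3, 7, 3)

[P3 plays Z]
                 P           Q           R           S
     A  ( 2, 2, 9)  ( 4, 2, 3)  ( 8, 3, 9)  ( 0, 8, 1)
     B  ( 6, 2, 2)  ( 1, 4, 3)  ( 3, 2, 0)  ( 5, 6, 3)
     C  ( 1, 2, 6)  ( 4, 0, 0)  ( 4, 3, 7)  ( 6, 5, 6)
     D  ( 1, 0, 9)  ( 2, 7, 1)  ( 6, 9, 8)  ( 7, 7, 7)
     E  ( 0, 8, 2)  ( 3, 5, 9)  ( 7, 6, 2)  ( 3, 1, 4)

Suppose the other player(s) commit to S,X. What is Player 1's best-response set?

argmax u_1 = {B}

u_1(A vs S,X) = 0
u_1(B vs S,X) = 3
u_1(C vs S,X) = 1
u_1(D vs S,X) = 1
u_1(E vs S,X) = 0
max payoff 3 at {B}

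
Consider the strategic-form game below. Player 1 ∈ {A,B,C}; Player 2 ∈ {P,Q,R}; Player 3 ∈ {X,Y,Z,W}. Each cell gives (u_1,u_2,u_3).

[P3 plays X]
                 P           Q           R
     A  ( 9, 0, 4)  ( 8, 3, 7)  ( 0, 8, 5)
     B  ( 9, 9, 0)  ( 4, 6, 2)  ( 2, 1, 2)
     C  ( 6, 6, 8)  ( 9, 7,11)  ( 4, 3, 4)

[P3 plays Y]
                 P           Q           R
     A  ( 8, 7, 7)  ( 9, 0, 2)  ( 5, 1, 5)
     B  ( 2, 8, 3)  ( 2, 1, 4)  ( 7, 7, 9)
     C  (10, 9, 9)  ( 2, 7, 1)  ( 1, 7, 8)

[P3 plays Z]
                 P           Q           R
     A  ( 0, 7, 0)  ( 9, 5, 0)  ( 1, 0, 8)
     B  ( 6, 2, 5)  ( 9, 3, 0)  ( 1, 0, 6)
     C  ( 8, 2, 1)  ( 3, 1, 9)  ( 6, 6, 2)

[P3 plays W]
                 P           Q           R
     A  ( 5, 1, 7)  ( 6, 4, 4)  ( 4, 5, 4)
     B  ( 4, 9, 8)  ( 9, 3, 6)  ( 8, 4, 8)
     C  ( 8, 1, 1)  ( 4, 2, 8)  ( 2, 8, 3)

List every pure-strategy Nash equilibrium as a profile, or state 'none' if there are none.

PSNE = {(C,P,Y), (C,Q,X)}

(A,P,X): not NE [P2→R gives 8>0; P3→W gives 7>4]
(A,P,Y): not NE [P1→C gives 10>8]
(A,P,Z): not NE [P1→C gives 8>0; P3→W gives 7>0]
(A,P,W): not NE [P1→C gives 8>5; P2→R gives 5>1]
(A,Q,X): not NE [P1→C gives 9>8; P2→R gives 8>3]
(A,Q,Y): not NE [P2→P gives 7>0; P3→X gives 7>2]
(A,Q,Z): not NE [P2→P gives 7>5; P3→X gives 7>0]
(A,Q,W): not NE [P1→B gives 9>6; P2→R gives 5>4; P3→X gives 7>4]
(A,R,X): not NE [P1→C gives 4>0; P3→Z gives 8>5]
(A,R,Y): not NE [P1→B gives 7>5; P2→P gives 7>1; P3→Z gives 8>5]
(A,R,Z): not NE [P1→C gives 6>1; P2→P gives 7>0]
(A,R,W): not NE [P1→B gives 8>4; P3→Z gives 8>4]
(B,P,X): not NE [P3→W gives 8>0]
(B,P,Y): not NE [P1→C gives 10>2; P3→W gives 8>3]
(B,P,Z): not NE [P1→C gives 8>6; P2→Q gives 3>2; P3→W gives 8>5]
(B,P,W): not NE [P1→C gives 8>4]
(B,Q,X): not NE [P1→C gives 9>4; P2→P gives 9>6; P3→W gives 6>2]
(B,Q,Y): not NE [P1→A gives 9>2; P2→P gives 8>1; P3→W gives 6>4]
(B,Q,Z): not NE [P3→W gives 6>0]
(B,Q,W): not NE [P2→P gives 9>3]
(B,R,X): not NE [P1→C gives 4>2; P2→P gives 9>1; P3→Y gives 9>2]
(B,R,Y): not NE [P2→P gives 8>7]
(B,R,Z): not NE [P1→C gives 6>1; P2→Q gives 3>0; P3→Y gives 9>6]
(B,R,W): not NE [P2→P gives 9>4; P3→Y gives 9>8]
(C,P,X): not NE [P1→B gives 9>6; P2→Q gives 7>6; P3→Y gives 9>8]
(C,P,Y): NE
(C,P,Z): not NE [P2→R gives 6>2; P3→Y gives 9>1]
(C,P,W): not NE [P2→R gives 8>1; P3→Y gives 9>1]
(C,Q,X): NE
(C,Q,Y): not NE [P1→A gives 9>2; P2→P gives 9>7; P3→X gives 11>1]
(C,Q,Z): not NE [P1→B gives 9>3; P2→R gives 6>1; P3→X gives 11>9]
(C,Q,W): not NE [P1→B gives 9>4; P2→R gives 8>2; P3→X gives 11>8]
(C,R,X): not NE [P2→Q gives 7>3; P3→Y gives 8>4]
(C,R,Y): not NE [P1→B gives 7>1; P2→P gives 9>7]
(C,R,Z): not NE [P3→Y gives 8>2]
(C,R,W): not NE [P1→B gives 8>2; P3→Y gives 8>3]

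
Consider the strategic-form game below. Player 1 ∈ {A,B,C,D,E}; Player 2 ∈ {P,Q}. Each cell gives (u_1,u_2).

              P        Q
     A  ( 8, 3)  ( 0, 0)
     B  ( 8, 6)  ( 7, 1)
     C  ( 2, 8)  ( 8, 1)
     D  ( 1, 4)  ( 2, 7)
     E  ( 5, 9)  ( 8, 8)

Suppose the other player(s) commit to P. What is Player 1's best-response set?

u_1(A vs P) = 8
u_1(B vs P) = 8
u_1(C vs P) = 2
u_1(D vs P) = 1
u_1(E vs P) = 5
max payoff 8 at {A,B}

P1 best: {A,B}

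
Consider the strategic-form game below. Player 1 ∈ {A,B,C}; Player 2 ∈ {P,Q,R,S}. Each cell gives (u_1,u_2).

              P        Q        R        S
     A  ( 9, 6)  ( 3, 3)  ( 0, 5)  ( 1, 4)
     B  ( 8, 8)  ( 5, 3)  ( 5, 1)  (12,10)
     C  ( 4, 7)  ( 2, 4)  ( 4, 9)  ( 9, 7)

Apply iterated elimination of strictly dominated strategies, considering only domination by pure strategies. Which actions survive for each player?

Remaining: P1:{A,B} P2:{P,S}

P1 drop C (B beats it: P:8>4 Q:5>2 R:5>4 S:12>9)
P2 drop Q (P beats it: A:6>3 B:8>3)
P2 drop R (P beats it: A:6>5 B:8>1)
P1→{A,B} P2→{P,S}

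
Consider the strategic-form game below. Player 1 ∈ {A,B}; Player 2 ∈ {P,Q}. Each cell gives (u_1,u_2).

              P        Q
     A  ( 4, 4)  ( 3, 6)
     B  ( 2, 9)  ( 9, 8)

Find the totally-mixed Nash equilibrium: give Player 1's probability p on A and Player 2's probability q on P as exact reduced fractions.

(p,q) = (1/3, 3/4)

P1 indiff ⇒ q·4+(1-q)·3 = q·2+(1-q)·9 ⇒ q(2) = (1-q)(6) ⇒ q = 3/4
P2 indiff ⇒ p·4+(1-p)·9 = p·6+(1-p)·8 ⇒ p(-2) = (1-p)(-1) ⇒ p = 1/3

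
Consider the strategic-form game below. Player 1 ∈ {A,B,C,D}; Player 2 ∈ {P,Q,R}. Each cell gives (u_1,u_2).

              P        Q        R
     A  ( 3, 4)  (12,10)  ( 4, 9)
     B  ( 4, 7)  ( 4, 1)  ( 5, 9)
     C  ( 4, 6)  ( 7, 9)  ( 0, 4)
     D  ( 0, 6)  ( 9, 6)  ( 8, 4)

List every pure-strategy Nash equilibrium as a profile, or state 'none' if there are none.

(A,P): not NE [P1→C gives 4>3; P2→Q gives 10>4]
(A,Q): NE
(A,R): not NE [P1→D gives 8>4; P2→Q gives 10>9]
(B,P): not NE [P2→R gives 9>7]
(B,Q): not NE [P1→A gives 12>4; P2→R gives 9>1]
(B,R): not NE [P1→D gives 8>5]
(C,P): not NE [P2→Q gives 9>6]
(C,Q): not NE [P1→A gives 12>7]
(C,R): not NE [P1→D gives 8>0; P2→Q gives 9>4]
(D,P): not NE [P1→C gives 4>0]
(D,Q): not NE [P1→A gives 12>9]
(D,R): not NE [P2→Q gives 6>4]

NE set: (A,Q)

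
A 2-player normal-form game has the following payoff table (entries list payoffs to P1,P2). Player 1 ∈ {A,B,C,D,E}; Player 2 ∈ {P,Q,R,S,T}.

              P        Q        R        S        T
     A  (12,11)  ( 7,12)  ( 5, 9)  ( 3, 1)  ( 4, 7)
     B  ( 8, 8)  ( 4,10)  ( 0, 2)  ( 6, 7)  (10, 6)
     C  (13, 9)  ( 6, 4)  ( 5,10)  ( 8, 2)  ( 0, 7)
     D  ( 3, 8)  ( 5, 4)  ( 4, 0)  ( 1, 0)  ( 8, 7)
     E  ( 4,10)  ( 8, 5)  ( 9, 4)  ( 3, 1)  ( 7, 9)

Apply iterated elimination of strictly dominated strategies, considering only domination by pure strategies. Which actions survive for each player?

Remaining: P1:{A,C,E} P2:{P,Q,R}

P2 drop S (P beats it: A:11>1 B:8>7 C:9>2 D:8>0 E:10>1)
P2 drop T (P beats it: A:11>7 B:8>6 C:9>7 D:8>7 E:10>9)
P1 drop B (A beats it: P:12>8 Q:7>4 R:5>0)
P1 drop D (A beats it: P:12>3 Q:7>5 R:5>4)
P1→{A,C,E} P2→{P,Q,R}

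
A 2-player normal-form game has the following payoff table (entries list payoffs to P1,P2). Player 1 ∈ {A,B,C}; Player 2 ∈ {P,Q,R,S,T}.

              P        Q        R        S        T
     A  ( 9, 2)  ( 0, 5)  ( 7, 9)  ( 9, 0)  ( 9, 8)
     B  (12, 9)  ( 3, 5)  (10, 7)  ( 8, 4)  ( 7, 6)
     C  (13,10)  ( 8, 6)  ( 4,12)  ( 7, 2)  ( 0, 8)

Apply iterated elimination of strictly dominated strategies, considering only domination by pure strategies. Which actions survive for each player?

IESDS → P1:{B,C} P2:{P,R}

P2 drop Q (R beats it: A:9>5 B:7>5 C:12>6)
P2 drop S (P beats it: A:2>0 B:9>4 C:10>2)
P2 drop T (R beats it: A:9>8 B:7>6 C:12>8)
P1 drop A (B beats it: P:12>9 R:10>7)
P1→{B,C} P2→{P,R}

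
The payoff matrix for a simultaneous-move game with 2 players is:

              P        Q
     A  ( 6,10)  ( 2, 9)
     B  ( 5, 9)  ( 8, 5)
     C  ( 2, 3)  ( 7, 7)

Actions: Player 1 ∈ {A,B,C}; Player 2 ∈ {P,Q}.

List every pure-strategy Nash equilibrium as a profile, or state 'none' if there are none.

NE set: (A,P)

(A,P): NE
(A,Q): not NE [P1→B gives 8>2; P2→P gives 10>9]
(B,P): not NE [P1→A gives 6>5]
(B,Q): not NE [P2→P gives 9>5]
(C,P): not NE [P1→A gives 6>2; P2→Q gives 7>3]
(C,Q): not NE [P1→B gives 8>7]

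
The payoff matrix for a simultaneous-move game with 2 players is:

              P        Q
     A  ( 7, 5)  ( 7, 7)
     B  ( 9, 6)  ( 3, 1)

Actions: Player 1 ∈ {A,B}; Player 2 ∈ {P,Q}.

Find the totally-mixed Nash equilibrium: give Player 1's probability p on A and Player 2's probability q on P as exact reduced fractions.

P1 indiff ⇒ q·7+(1-q)·7 = q·9+(1-q)·3 ⇒ q(-2) = (1-q)(-4) ⇒ q = 2/3
P2 indiff ⇒ p·5+(1-p)·6 = p·7+(1-p)·1 ⇒ p(-2) = (1-p)(-5) ⇒ p = 5/7

P1 mixes 5/7 on A; P2 mixes 2/3 on P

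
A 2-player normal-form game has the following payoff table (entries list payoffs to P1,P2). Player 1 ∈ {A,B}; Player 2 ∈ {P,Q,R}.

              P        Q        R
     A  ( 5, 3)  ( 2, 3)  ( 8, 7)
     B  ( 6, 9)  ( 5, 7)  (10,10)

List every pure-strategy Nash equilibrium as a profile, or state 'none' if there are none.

PSNE = {(B,R)}

(A,P): not NE [P1→B gives 6>5; P2→R gives 7>3]
(A,Q): not NE [P1→B gives 5>2; P2→R gives 7>3]
(A,R): not NE [P1→B gives 10>8]
(B,P): not NE [P2→R gives 10>9]
(B,Q): not NE [P2→R gives 10>7]
(B,R): NE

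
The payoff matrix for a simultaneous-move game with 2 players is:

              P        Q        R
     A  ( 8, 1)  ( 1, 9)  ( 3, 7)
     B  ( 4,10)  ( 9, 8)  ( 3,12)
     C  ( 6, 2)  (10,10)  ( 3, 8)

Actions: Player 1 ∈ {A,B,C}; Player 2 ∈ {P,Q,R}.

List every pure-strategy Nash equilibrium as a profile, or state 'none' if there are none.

(A,P): not NE [P2→Q gives 9>1]
(A,Q): not NE [P1→C gives 10>1]
(A,R): not NE [P2→Q gives 9>7]
(B,P): not NE [P1→A gives 8>4; P2→R gives 12>10]
(B,Q): not NE [P1→C gives 10>9; P2→R gives 12>8]
(B,R): NE
(C,P): not NE [P1→A gives 8>6; P2→Q gives 10>2]
(C,Q): NE
(C,R): not NE [P2→Q gives 10>8]

NE set: (B,R), (C,Q)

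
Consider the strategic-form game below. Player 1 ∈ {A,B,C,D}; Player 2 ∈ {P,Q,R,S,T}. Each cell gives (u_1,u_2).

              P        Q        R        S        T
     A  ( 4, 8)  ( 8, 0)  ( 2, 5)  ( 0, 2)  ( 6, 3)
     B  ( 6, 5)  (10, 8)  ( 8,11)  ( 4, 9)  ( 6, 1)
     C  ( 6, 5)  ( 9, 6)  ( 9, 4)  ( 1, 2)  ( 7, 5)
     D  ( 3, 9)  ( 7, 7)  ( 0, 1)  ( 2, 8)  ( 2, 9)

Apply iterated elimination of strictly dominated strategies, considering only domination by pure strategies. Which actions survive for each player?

P1 drop A (C beats it: P:6>4 Q:9>8 R:9>2 S:1>0 T:7>6)
P1 drop D (B beats it: P:6>3 Q:10>7 R:8>0 S:4>2 T:6>2)
P2 drop P (Q beats it: B:8>5 C:6>5)
P2 drop S (R beats it: B:11>9 C:4>2)
P2 drop T (Q beats it: B:8>1 C:6>5)
P1→{B,C} P2→{Q,R}

Survivors P1:{B,C} P2:{Q,R}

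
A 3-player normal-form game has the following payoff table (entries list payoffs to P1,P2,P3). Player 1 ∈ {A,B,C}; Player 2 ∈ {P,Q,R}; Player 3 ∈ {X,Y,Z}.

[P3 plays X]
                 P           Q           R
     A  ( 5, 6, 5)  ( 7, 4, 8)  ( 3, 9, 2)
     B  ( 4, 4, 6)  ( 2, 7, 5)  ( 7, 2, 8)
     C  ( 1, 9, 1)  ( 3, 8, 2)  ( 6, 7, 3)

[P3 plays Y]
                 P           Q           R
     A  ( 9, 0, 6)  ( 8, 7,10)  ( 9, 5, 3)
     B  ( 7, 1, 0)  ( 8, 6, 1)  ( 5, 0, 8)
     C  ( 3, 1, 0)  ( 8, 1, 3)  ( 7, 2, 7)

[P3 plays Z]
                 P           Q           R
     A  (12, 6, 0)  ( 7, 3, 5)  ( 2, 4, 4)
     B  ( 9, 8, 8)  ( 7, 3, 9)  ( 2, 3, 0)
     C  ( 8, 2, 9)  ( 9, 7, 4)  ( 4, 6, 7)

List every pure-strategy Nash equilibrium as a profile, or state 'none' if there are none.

(A,P,X): not NE [P2→R gives 9>6; P3→Y gives 6>5]
(A,P,Y): not NE [P2→Q gives 7>0]
(A,P,Z): not NE [P3→Y gives 6>0]
(A,Q,X): not NE [P2→R gives 9>4; P3→Y gives 10>8]
(A,Q,Y): NE
(A,Q,Z): not NE [P1→C gives 9>7; P2→P gives 6>3; P3→Y gives 10>5]
(A,R,X): not NE [P1→B gives 7>3; P3→Z gives 4>2]
(A,R,Y): not NE [P2→Q gives 7>5; P3→Z gives 4>3]
(A,R,Z): not NE [P1→C gives 4>2; P2→P gives 6>4]
(B,P,X): not NE [P1→A gives 5>4; P2→Q gives 7>4; P3→Z gives 8>6]
(B,P,Y): not NE [P1→A gives 9>7; P2→Q gives 6>1; P3→Z gives 8>0]
(B,P,Z): not NE [P1→A gives 12>9]
(B,Q,X): not NE [P1→A gives 7>2; P3→Z gives 9>5]
(B,Q,Y): not NE [P3→Z gives 9>1]
(B,Q,Z): not NE [P1→C gives 9>7; P2→P gives 8>3]
(B,R,X): not NE [P2→Q gives 7>2]
(B,R,Y): not NE [P1→A gives 9>5; P2→Q gives 6>0]
(B,R,Z): not NE [P1→C gives 4>2; P2→P gives 8>3; P3→Y gives 8>0]
(C,P,X): not NE [P1→A gives 5>1; P3→Z gives 9>1]
(C,P,Y): not NE [P1→A gives 9>3; P2→R gives 2>1; P3→Z gives 9>0]
(C,P,Z): not NE [P1→A gives 12>8; P2→Q gives 7>2]
(C,Q,X): not NE [P1→A gives 7>3; P2→P gives 9>8; P3→Z gives 4>2]
(C,Q,Y): not NE [P2→R gives 2>1; P3→Z gives 4>3]
(C,Q,Z): NE
(C,R,X): not NE [P1→B gives 7>6; P2→P gives 9>7; P3→Z gives 7>3]
(C,R,Y): not NE [P1→A gives 9>7]
(C,R,Z): not NE [P2→Q gives 7>6]

Nash profiles: (A,Q,Y), (C,Q,Z)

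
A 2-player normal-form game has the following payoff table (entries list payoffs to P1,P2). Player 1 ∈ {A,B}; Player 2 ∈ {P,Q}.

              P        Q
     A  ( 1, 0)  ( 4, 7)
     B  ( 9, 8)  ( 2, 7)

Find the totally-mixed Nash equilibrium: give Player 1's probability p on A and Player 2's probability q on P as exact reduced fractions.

P1 indiff ⇒ q·1+(1-q)·4 = q·9+(1-q)·2 ⇒ q(-8) = (1-q)(-2) ⇒ q = 1/5
P2 indiff ⇒ p·0+(1-p)·8 = p·7+(1-p)·7 ⇒ p(-7) = (1-p)(-1) ⇒ p = 1/8

P1 mixes 1/8 on A; P2 mixes 1/5 on P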